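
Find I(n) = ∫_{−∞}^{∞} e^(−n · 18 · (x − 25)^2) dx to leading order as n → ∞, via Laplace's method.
I(n) = sqrt(π/(18n))

Here φ(x) = 18 · (x − 25)^2 has its unique minimum at x* = 25 with φ(x*) = 0 and φ''(x*) = 36. Laplace's method gives
  I(n) ~ e^(−n φ(x*)) · sqrt(2π / (n · φ''(x*))) = sqrt(2π / (36n)) = sqrt(π/(18n)).
This is exact: substituting u = (x − 25)·sqrt(18n) gives I(n) = (1/sqrt(18n)) ∫_{−∞}^{∞} e^(−u^2) du = sqrt(π/(18n)).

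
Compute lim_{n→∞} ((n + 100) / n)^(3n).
lim = e^300

Rewrite as (1 + 100/n)^(3n). By the standard limit (1 + x/n)^n → e^x, we have (1 + 100/n)^n → e^100, and raising to the 3rd power gives e^300.
More precisely, ln[(1 + 100/n)^(3n)] = 3n · ln(1 + 100/n) = 3n · (100/n + O(1/n^2)) = 300 + O(1/n) → 300.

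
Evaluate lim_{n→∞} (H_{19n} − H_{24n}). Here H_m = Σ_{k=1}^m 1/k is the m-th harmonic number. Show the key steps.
lim = ln(19/24)

Euler-Maclaurin gives H_m = ln m + γ + 1/(2m) + O(1/m^2). The γ and O(1/m) terms cancel in the difference:
  H_{19n} − H_{24n} = ln(19n) − ln(24n) + O(1/n) = ln(19/24) + O(1/n).
Hence the limit is ln(19/24).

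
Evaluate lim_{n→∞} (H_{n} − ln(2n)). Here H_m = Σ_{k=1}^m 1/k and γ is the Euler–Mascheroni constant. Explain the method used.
lim = −ln 2 + γ

By Euler-Maclaurin, H_m = ln m + γ + O(1/m). So
  H_{n} − ln(2n) = ln(n) + γ − ln(2n) + O(1/n)
                       = ln(1/2) + γ + O(1/n).
Hence the limit is ln(1/2) + γ.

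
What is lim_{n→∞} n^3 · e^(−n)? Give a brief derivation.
lim = 0

Exponentials with base > 1 dominate every fixed polynomial: for any fixed c, n^c / e^n → 0 as n → ∞ (e.g. by the ratio test, or since e^n grows faster than any power of n). Hence n^3 · e^(−n) = n^3 / e^n → 0.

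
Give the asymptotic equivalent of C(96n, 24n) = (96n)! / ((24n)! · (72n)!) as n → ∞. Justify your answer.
C(96n, 24n) ~ (256/27)^(24n) · sqrt(2/(3π·24n))

Write N = 24n. Apply Stirling to each factorial:
  (4N)! ~ sqrt(2π·4N) · (4N/e)^(4N),
  N! ~ sqrt(2π N) · (N/e)^N,
  (3N)! ~ sqrt(2π·3N) · (3N/e)^(3N).
The exponential factors combine to (4N)^(4N) / (N^N · (3N)^(3N)) = 4^(4N)/3^(3N) = (4^4/3^3)^N = (256/27)^N.
The square-root prefactors combine to sqrt(2π·4N) / (sqrt(2π N)·sqrt(2π·3N)) = sqrt(4 / (2π·3·N)) = sqrt(2/(3π·24n)).
Substituting N = 24n: C(96n, 24n) ~ (256/27)^(24n) · sqrt(2/(3π·24n)).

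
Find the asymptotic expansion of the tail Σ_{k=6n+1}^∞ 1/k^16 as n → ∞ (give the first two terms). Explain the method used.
Σ_{k>6n} 1/k^16 = 1/(15 · (6n)^15) − 1/(2 · (6n)^16) + O(1/(6n)^17)

Compare to the integral: ∫_{6n}^∞ x^(−16) dx = [−x^(−15)/15]_{6n}^∞ = 1/((16−1)·(6n)^15). The Euler-Maclaurin correction adds −f(6n)/2 = −1/(2·(6n)^16). Euler-Maclaurin then gives
  Σ_{k>6n} 1/k^16 = ∫_{6n}^∞ dx/x^16 − 1/(2·(6n)^16) + O(1/(6n)^17).
(Equivalently this is ζ(16) − Σ_{k≤6n} 1/k^16.)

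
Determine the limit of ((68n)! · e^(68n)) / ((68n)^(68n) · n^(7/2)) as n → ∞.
lim = 0

Stirling: (68n)! ~ sqrt(2π·68n) · (68n/e)^(68n). Hence
  (68n)! · e^(68n) / (68n)^(68n) ~ sqrt(2π·68n).
Dividing by n^(7/2): sqrt(2π·68n) / n^(7/2) = sqrt(2π·68) · n^((1−7)/2), so the expression behaves like sqrt(2π·68) · n^((1−7)/2) → 0.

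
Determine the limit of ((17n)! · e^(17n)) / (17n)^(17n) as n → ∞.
lim = ∞

Stirling: (17n)! ~ sqrt(2π·17n) · (17n/e)^(17n). Hence
  (17n)! · e^(17n) / (17n)^(17n) ~ sqrt(2π·17n) = sqrt(2π·17) · sqrt(n) → ∞.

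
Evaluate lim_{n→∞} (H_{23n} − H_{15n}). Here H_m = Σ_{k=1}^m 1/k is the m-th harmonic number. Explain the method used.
lim = ln(23/15)

Euler-Maclaurin gives H_m = ln m + γ + 1/(2m) + O(1/m^2). The γ and O(1/m) terms cancel in the difference:
  H_{23n} − H_{15n} = ln(23n) − ln(15n) + O(1/n) = ln(23/15) + O(1/n).
Hence the limit is ln(23/15).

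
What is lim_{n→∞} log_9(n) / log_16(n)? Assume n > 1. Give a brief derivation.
lim = ln(16) / ln(9) = log_9(16)

Change of base: log_9(n) = ln n / ln 9 and log_16(n) = ln n / ln 16. The ratio is (ln n / ln 9) · (ln 16 / ln n) = ln 16 / ln 9, a constant independent of n. So the limit is ln 16 / ln 9 = log_9(16).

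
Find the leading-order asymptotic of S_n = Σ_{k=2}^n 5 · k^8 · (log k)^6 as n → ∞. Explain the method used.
S_n ~ 5 · n^9 · (log n)^6 / 9

By integral comparison, S_n = ∫_1^n 5 · x^8 · (log x)^6 dx + O(n^8 · (log n)^6). For the integral, the leading term of ∫_1^n x^8 (log x)^6 dx is n^9/9 · (log n)^6 (by repeated integration by parts; each step lowers the log-exponent and produces a relatively O(1/log n) correction). Hence S_n ~ 5 · n^9 · (log n)^6 / 9.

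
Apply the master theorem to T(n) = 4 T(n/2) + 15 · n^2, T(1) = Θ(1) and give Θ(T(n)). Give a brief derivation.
T(n) = Θ(n^2 log n)

log_2 4 = 2, and f(n) = 15 · n^2 = Θ(n^(log_2 4)). This is Case 2 of the master theorem: T(n) = Θ(f(n) · log n) = Θ(n^2 log n).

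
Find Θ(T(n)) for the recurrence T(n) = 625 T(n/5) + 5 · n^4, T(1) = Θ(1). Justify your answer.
T(n) = Θ(n^4 log n)

log_5 625 = 4, and f(n) = 5 · n^4 = Θ(n^(log_5 625)). This is Case 2 of the master theorem: T(n) = Θ(f(n) · log n) = Θ(n^4 log n).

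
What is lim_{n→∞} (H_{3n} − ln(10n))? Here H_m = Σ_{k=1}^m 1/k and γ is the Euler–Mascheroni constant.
lim = ln(3/10) + γ

By Euler-Maclaurin, H_m = ln m + γ + O(1/m). So
  H_{3n} − ln(10n) = ln(3n) + γ − ln(10n) + O(1/n)
                       = ln(3/10) + γ + O(1/n).
Hence the limit is ln(3/10) + γ.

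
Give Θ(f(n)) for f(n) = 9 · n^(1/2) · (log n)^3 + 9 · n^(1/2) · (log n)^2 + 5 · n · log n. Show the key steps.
f(n) ∈ Θ(n · log n)

Compare the terms by growth order. For large n, n^a · (log n)^b dominates n^a' · (log n)^b' iff a > a', or (a = a' and b > b'). Ranking the 3 terms shows the dominant one is 5 · n · log n. Hence f(n) ∈ Θ(n · log n).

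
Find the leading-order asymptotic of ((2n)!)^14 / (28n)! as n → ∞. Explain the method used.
((2n)!)^14/(28n)! ~ ((2π·2n)^(13/2) / sqrt(14)) · 14^(−14·2n)  →  0

Write N = 2n. Stirling: N! ~ sqrt(2π N)(N/e)^N and (14N)! ~ sqrt(2π·14N)·(14N/e)^(14N).
  (N!)^14/(14N)! ~ (2π N)^(14/2) (N/e)^(14N) / [sqrt(2π·14N) (14N/e)^(14N)]
     = (2π N)^(14/2) / sqrt(2π·14N) · (N/(14N))^(14N)
     = (2π N)^((14−1)/2) / sqrt(14) · 14^(−14N).
Since 14^14 > 1, the factor 14^(−14N) decays exponentially, so the ratio → 0. Substituting N = 2n gives the stated form.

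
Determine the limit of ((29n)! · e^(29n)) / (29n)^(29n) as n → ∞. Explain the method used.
lim = ∞

Stirling: (29n)! ~ sqrt(2π·29n) · (29n/e)^(29n). Hence
  (29n)! · e^(29n) / (29n)^(29n) ~ sqrt(2π·29n) = sqrt(2π·29) · sqrt(n) → ∞.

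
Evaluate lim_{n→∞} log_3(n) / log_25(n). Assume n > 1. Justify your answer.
lim = ln(25) / ln(3) = log_3(25)

Change of base: log_3(n) = ln n / ln 3 and log_25(n) = ln n / ln 25. The ratio is (ln n / ln 3) · (ln 25 / ln n) = ln 25 / ln 3, a constant independent of n. So the limit is ln 25 / ln 3 = log_3(25).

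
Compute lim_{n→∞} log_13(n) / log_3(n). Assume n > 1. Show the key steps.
lim = ln(3) / ln(13) = log_13(3)

Change of base: log_13(n) = ln n / ln 13 and log_3(n) = ln n / ln 3. The ratio is (ln n / ln 13) · (ln 3 / ln n) = ln 3 / ln 13, a constant independent of n. So the limit is ln 3 / ln 13 = log_13(3).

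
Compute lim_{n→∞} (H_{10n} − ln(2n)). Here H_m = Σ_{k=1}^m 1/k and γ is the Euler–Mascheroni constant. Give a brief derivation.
lim = ln 5 + γ

By Euler-Maclaurin, H_m = ln m + γ + O(1/m). So
  H_{10n} − ln(2n) = ln(10n) + γ − ln(2n) + O(1/n)
                       = ln(10/2) + γ + O(1/n).
Hence the limit is ln(10/2) + γ (= ln 5).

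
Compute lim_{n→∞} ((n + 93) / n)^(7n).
lim = e^651

Rewrite as (1 + 93/n)^(7n). By the standard limit (1 + x/n)^n → e^x, we have (1 + 93/n)^n → e^93, and raising to the 7th power gives e^651.
More precisely, ln[(1 + 93/n)^(7n)] = 7n · ln(1 + 93/n) = 7n · (93/n + O(1/n^2)) = 651 + O(1/n) → 651.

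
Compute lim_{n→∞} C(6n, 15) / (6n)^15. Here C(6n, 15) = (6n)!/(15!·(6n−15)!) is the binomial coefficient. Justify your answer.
lim = 1/15! = 1/1307674368000

With N = 6n → ∞: C(N, 15) / N^15 = [N(N−1)…(N−14)] / (15! · N^15) = (1/15!) · 1 · (1 − 1/(6n)) · … · (1 − 14/(6n)). Each factor → 1 as N → ∞, so the limit is 1/15! = 1/1307674368000.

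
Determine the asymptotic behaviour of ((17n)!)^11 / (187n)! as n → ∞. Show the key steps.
((17n)!)^11/(187n)! ~ ((2π·17n)^(10/2) / sqrt(11)) · 11^(−11·17n)  →  0

Write N = 17n. Stirling: N! ~ sqrt(2π N)(N/e)^N and (11N)! ~ sqrt(2π·11N)·(11N/e)^(11N).
  (N!)^11/(11N)! ~ (2π N)^(11/2) (N/e)^(11N) / [sqrt(2π·11N) (11N/e)^(11N)]
     = (2π N)^(11/2) / sqrt(2π·11N) · (N/(11N))^(11N)
     = (2π N)^((11−1)/2) / sqrt(11) · 11^(−11N).
Since 11^11 > 1, the factor 11^(−11N) decays exponentially, so the ratio → 0. Substituting N = 17n gives the stated form.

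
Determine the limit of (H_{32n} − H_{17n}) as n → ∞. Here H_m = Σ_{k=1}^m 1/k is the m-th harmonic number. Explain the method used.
lim = ln(32/17)

Euler-Maclaurin gives H_m = ln m + γ + 1/(2m) + O(1/m^2). The γ and O(1/m) terms cancel in the difference:
  H_{32n} − H_{17n} = ln(32n) − ln(17n) + O(1/n) = ln(32/17) + O(1/n).
Hence the limit is ln(32/17).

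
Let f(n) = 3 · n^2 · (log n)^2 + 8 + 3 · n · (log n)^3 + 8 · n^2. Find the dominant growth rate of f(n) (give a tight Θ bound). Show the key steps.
f(n) ∈ Θ(n^2 · (log n)^2)

Compare the terms by growth order. For large n, n^a · (log n)^b dominates n^a' · (log n)^b' iff a > a', or (a = a' and b > b'). Ranking the 4 terms shows the dominant one is 3 · n^2 · (log n)^2. Hence f(n) ∈ Θ(n^2 · (log n)^2).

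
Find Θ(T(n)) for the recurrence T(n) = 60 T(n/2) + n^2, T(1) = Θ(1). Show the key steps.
T(n) = Θ(n^(log_2 60))

Master theorem: compare f(n) = n^2 to n^(log_2 60) where log_2 60 ≈ 5.907. Since 2 < log_2 60, we have f(n) = O(n^(log_2 60 − ε)) for some ε > 0 — Case 1. Hence T(n) = Θ(n^(log_2 60)).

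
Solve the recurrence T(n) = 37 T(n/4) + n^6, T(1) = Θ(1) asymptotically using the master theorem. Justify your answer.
T(n) = Θ(n^6)

log_4 37 ≈ 2.605. f(n) = n^6 dominates n^(log_4 37) since 6 > 2.605, and the regularity condition a·f(n/b) = 37·(n/4)^6 = (37/4096)·n^6 ≤ c·f(n) holds with c = 37/4096 ≈ 0.00903 < 1. So this is Case 3: T(n) = Θ(f(n)) = Θ(n^6).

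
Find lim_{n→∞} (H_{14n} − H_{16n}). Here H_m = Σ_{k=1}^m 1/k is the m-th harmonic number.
lim = ln(14/16) = ln(7/8)

Euler-Maclaurin gives H_m = ln m + γ + 1/(2m) + O(1/m^2). The γ and O(1/m) terms cancel in the difference:
  H_{14n} − H_{16n} = ln(14n) − ln(16n) + O(1/n) = ln(14/16) + O(1/n).
Hence the limit is ln(14/16) = ln(7/8).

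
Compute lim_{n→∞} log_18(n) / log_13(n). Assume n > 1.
lim = ln(13) / ln(18) = log_18(13)

Change of base: log_18(n) = ln n / ln 18 and log_13(n) = ln n / ln 13. The ratio is (ln n / ln 18) · (ln 13 / ln n) = ln 13 / ln 18, a constant independent of n. So the limit is ln 13 / ln 18 = log_18(13).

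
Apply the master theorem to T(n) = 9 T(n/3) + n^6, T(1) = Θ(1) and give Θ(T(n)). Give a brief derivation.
T(n) = Θ(n^6)

log_3 9 ≈ 2.000. f(n) = n^6 dominates n^(log_3 9) since 6 > 2.000, and the regularity condition a·f(n/b) = 9·(n/3)^6 = (9/729)·n^6 ≤ c·f(n) holds with c = 9/729 ≈ 0.0123 < 1. So this is Case 3: T(n) = Θ(f(n)) = Θ(n^6).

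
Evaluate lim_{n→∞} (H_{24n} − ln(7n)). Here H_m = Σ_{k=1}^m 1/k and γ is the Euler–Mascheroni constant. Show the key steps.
lim = ln(24/7) + γ

By Euler-Maclaurin, H_m = ln m + γ + O(1/m). So
  H_{24n} − ln(7n) = ln(24n) + γ − ln(7n) + O(1/n)
                       = ln(24/7) + γ + O(1/n).
Hence the limit is ln(24/7) + γ.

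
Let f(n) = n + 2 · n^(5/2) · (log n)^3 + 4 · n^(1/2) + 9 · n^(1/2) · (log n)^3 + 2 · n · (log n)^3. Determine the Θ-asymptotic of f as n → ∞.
f(n) ∈ Θ(n^(5/2) · (log n)^3)

Compare the terms by growth order. For large n, n^a · (log n)^b dominates n^a' · (log n)^b' iff a > a', or (a = a' and b > b'). Ranking the 5 terms shows the dominant one is 2 · n^(5/2) · (log n)^3. Hence f(n) ∈ Θ(n^(5/2) · (log n)^3).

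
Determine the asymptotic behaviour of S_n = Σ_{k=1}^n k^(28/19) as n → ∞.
S_n ~ (19/47) · n^(47/19)

Integral comparison: Σ_{k=1}^n k^(28/19) = ∫_0^n x^(28/19) dx + O(n^(28/19)). The integral is n^(1 + 28/19) / (1 + 28/19) = n^((28+19)/19) / ((28+19)/19) = (19/47) · n^(47/19).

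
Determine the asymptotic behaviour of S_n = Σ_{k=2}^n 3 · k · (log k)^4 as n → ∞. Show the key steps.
S_n ~ 3 · n^2 · (log n)^4 / 2

By integral comparison, S_n = ∫_1^n 3 · x · (log x)^4 dx + O(n · (log n)^4). For the integral, the leading term of ∫_1^n x^1 (log x)^4 dx is n^2/2 · (log n)^4 (by repeated integration by parts; each step lowers the log-exponent and produces a relatively O(1/log n) correction). Hence S_n ~ 3 · n^2 · (log n)^4 / 2.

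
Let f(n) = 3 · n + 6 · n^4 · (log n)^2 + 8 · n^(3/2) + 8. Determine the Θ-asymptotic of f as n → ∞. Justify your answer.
f(n) ∈ Θ(n^4 · (log n)^2)

Compare the terms by growth order. For large n, n^a · (log n)^b dominates n^a' · (log n)^b' iff a > a', or (a = a' and b > b'). Ranking the 4 terms shows the dominant one is 6 · n^4 · (log n)^2. Hence f(n) ∈ Θ(n^4 · (log n)^2).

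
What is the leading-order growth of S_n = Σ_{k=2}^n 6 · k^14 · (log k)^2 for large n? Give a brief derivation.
S_n ~ 2 · n^15 · (log n)^2 / 5

By integral comparison, S_n = ∫_1^n 6 · x^14 · (log x)^2 dx + O(n^14 · (log n)^2). For the integral, the leading term of ∫_1^n x^14 (log x)^2 dx is n^15/15 · (log n)^2 (by repeated integration by parts; each step lowers the log-exponent and produces a relatively O(1/log n) correction). Hence S_n ~ 2 · n^15 · (log n)^2 / 5.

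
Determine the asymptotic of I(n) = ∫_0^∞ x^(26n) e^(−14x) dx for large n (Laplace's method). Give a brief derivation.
I(n) ~ (sqrt(2π·26n) / 14) · (26n/(14e))^(26n)

Write the integrand as exp(26n ln x − 14x) and set f(x) = 26n ln x − 14x. Then f'(x) = 26n/x − 14 = 0 at x* = 26n/14, and f''(x*) = −26n/x*^2 = −14^2/(26n). Laplace's method (interior maximum) gives
  I(n) ~ e^(f(x*)) · sqrt(2π / |f''(x*)|)
        = exp(26n ln(26n/14) − 26n) · sqrt(2π · 26n / 14^2)
        = (26n/14)^(26n) e^(−26n) · sqrt(2π·26n) / 14
        = (sqrt(2π·26n) / 14) · (26n/(14e))^(26n).
This matches Γ(26n+1)/14^(26n+1) with Stirling applied to Γ.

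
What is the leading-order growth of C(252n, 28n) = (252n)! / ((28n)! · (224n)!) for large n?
C(252n, 28n) ~ (387420489/16777216)^(28n) · sqrt(9/(16π·28n))

Write N = 28n. Apply Stirling to each factorial:
  (9N)! ~ sqrt(2π·9N) · (9N/e)^(9N),
  N! ~ sqrt(2π N) · (N/e)^N,
  (8N)! ~ sqrt(2π·8N) · (8N/e)^(8N).
The exponential factors combine to (9N)^(9N) / (N^N · (8N)^(8N)) = 9^(9N)/8^(8N) = (9^9/8^8)^N = (387420489/16777216)^N.
The square-root prefactors combine to sqrt(2π·9N) / (sqrt(2π N)·sqrt(2π·8N)) = sqrt(9 / (2π·8·N)) = sqrt(9/(16π·28n)).
Substituting N = 28n: C(252n, 28n) ~ (387420489/16777216)^(28n) · sqrt(9/(16π·28n)).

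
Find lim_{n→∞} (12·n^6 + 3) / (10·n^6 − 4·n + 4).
lim = 12/10 = 6/5

For large n the leading n^6 terms dominate both numerator and denominator. Dividing top and bottom by n^6, every other term tends to 0, leaving 12/10 = 6/5.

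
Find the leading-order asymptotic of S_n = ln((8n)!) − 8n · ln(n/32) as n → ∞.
S_n ~ 8n · (ln 256 − 1) + O(ln n)

Stirling: ln((8n)!) = 8n ln(8n) − 8n + O(ln n).
  S_n = 8n ln(8n) − 8n − 8n ln(n/32) + O(ln n)
      = 8n ln(8n) − 8n ln n + 8n ln 32 − 8n + O(ln n)
      = 8n ln 8 + 8n ln 32 − 8n + O(ln n)
      = 8n (ln 256 − 1) + O(ln n).
Numerically ln(256) − 1 ≈ 4.5452.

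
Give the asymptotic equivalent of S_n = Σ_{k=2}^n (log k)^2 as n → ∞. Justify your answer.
S_n ~ n · (log n)^2

By integral comparison, S_n = ∫_1^n (log x)^2 dx + O((log n)^2). For the integral, the leading term of ∫_1^n (log x)^2 dx is n · (log n)^2 (by repeated integration by parts; each step lowers the log-exponent and produces a relatively O(1/log n) correction). Hence S_n ~ n · (log n)^2.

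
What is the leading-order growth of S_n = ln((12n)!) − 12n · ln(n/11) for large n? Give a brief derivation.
S_n ~ 12n · (ln 132 − 1) + O(ln n)

Stirling: ln((12n)!) = 12n ln(12n) − 12n + O(ln n).
  S_n = 12n ln(12n) − 12n − 12n ln(n/11) + O(ln n)
      = 12n ln(12n) − 12n ln n + 12n ln 11 − 12n + O(ln n)
      = 12n ln 12 + 12n ln 11 − 12n + O(ln n)
      = 12n (ln 132 − 1) + O(ln n).
Numerically ln(132) − 1 ≈ 3.8828.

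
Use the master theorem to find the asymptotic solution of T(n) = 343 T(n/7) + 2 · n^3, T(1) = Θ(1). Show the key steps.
T(n) = Θ(n^3 log n)

log_7 343 = 3, and f(n) = 2 · n^3 = Θ(n^(log_7 343)). This is Case 2 of the master theorem: T(n) = Θ(f(n) · log n) = Θ(n^3 log n).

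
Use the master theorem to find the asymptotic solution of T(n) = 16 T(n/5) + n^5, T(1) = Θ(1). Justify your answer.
T(n) = Θ(n^5)

log_5 16 ≈ 1.723. f(n) = n^5 dominates n^(log_5 16) since 5 > 1.723, and the regularity condition a·f(n/b) = 16·(n/5)^5 = (16/3125)·n^5 ≤ c·f(n) holds with c = 16/3125 ≈ 0.00512 < 1. So this is Case 3: T(n) = Θ(f(n)) = Θ(n^5).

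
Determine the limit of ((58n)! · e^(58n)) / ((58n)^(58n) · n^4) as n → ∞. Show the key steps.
lim = 0

Stirling: (58n)! ~ sqrt(2π·58n) · (58n/e)^(58n). Hence
  (58n)! · e^(58n) / (58n)^(58n) ~ sqrt(2π·58n).
Dividing by n^4: sqrt(2π·58n) / n^4 = sqrt(2π·58) · n^((1−8)/2), so the expression behaves like sqrt(2π·58) · n^((1−8)/2) → 0.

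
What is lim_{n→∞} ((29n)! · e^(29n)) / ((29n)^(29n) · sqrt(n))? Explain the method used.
lim = sqrt(2π·29)

Stirling: (29n)! ~ sqrt(2π·29n) · (29n/e)^(29n). Hence
  (29n)! · e^(29n) / (29n)^(29n) ~ sqrt(2π·29n).
Dividing by sqrt(n): sqrt(2π·29n) / sqrt(n) = sqrt(2π·29) · n^((1−1)/2), so the limit is sqrt(2π·29).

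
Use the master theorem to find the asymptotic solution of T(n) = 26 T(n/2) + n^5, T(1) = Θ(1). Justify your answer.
T(n) = Θ(n^5)

log_2 26 ≈ 4.700. f(n) = n^5 dominates n^(log_2 26) since 5 > 4.700, and the regularity condition a·f(n/b) = 26·(n/2)^5 = (26/32)·n^5 ≤ c·f(n) holds with c = 26/32 ≈ 0.812 < 1. So this is Case 3: T(n) = Θ(f(n)) = Θ(n^5).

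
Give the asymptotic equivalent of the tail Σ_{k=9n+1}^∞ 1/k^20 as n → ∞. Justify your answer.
Σ_{k>9n} 1/k^20 ~ 1/(19 · (9n)^19)

Compare to the integral: ∫_{9n}^∞ x^(−20) dx = [−x^(−19)/19]_{9n}^∞ = 1/((20−1)·(9n)^19). Euler-Maclaurin then gives
  Σ_{k>9n} 1/k^20 = ∫_{9n}^∞ dx/x^20 − 1/(2·(9n)^20) + O(1/(9n)^21).
(Equivalently this is ζ(20) − Σ_{k≤9n} 1/k^20.)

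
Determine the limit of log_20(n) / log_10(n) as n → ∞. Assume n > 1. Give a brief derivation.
lim = ln(10) / ln(20) = log_20(10)

Change of base: log_20(n) = ln n / ln 20 and log_10(n) = ln n / ln 10. The ratio is (ln n / ln 20) · (ln 10 / ln n) = ln 10 / ln 20, a constant independent of n. So the limit is ln 10 / ln 20 = log_20(10).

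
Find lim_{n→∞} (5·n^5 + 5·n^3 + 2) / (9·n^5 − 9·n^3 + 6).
lim = 5/9

For large n the leading n^5 terms dominate both numerator and denominator. Dividing top and bottom by n^5, every other term tends to 0, leaving 5/9.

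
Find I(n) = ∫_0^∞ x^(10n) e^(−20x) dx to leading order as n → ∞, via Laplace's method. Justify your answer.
I(n) ~ (sqrt(2π·10n) / 20) · (10n/(20e))^(10n)

Write the integrand as exp(10n ln x − 20x) and set f(x) = 10n ln x − 20x. Then f'(x) = 10n/x − 20 = 0 at x* = 10n/20, and f''(x*) = −10n/x*^2 = −20^2/(10n). Laplace's method (interior maximum) gives
  I(n) ~ e^(f(x*)) · sqrt(2π / |f''(x*)|)
        = exp(10n ln(10n/20) − 10n) · sqrt(2π · 10n / 20^2)
        = (10n/20)^(10n) e^(−10n) · sqrt(2π·10n) / 20
        = (sqrt(2π·10n) / 20) · (10n/(20e))^(10n).
This matches Γ(10n+1)/20^(10n+1) with Stirling applied to Γ.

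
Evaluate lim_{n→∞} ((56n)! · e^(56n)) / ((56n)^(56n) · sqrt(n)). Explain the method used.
lim = sqrt(2π·56)

Stirling: (56n)! ~ sqrt(2π·56n) · (56n/e)^(56n). Hence
  (56n)! · e^(56n) / (56n)^(56n) ~ sqrt(2π·56n).
Dividing by sqrt(n): sqrt(2π·56n) / sqrt(n) = sqrt(2π·56) · n^((1−1)/2), so the limit is sqrt(2π·56).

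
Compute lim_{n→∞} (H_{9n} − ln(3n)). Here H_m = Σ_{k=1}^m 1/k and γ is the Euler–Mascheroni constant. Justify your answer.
lim = ln 3 + γ

By Euler-Maclaurin, H_m = ln m + γ + O(1/m). So
  H_{9n} − ln(3n) = ln(9n) + γ − ln(3n) + O(1/n)
                       = ln(9/3) + γ + O(1/n).
Hence the limit is ln(9/3) + γ (= ln 3).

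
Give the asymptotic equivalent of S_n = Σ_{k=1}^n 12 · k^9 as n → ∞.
S_n ~ 6 · n^10 / 5

By integral comparison (Euler-Maclaurin), Σ_{k=1}^n 12 · k^9 = 12 · ∫_0^n x^9 dx + O(n^9) = 12 · n^10/10 = 6 · n^10 / 5 + O(n^9). (Equivalently, Faulhaber's formula gives the same leading term.)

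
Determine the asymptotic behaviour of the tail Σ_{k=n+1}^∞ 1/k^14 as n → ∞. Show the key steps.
Σ_{k>n} 1/k^14 ~ 1/(13 · n^13)

Compare to the integral: ∫_{n}^∞ x^(−14) dx = [−x^(−13)/13]_{n}^∞ = 1/((14−1)·n^13). Euler-Maclaurin then gives
  Σ_{k>n} 1/k^14 = ∫_{n}^∞ dx/x^14 − 1/(2·n^14) + O(1/n^15).
(Equivalently this is ζ(14) − Σ_{k≤n} 1/k^14.)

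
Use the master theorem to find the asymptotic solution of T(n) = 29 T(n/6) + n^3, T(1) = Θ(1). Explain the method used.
T(n) = Θ(n^3)

log_6 29 ≈ 1.879. f(n) = n^3 dominates n^(log_6 29) since 3 > 1.879, and the regularity condition a·f(n/b) = 29·(n/6)^3 = (29/216)·n^3 ≤ c·f(n) holds with c = 29/216 ≈ 0.134 < 1. So this is Case 3: T(n) = Θ(f(n)) = Θ(n^3).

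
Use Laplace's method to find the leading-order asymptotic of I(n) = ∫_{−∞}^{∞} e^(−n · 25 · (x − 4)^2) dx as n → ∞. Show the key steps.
I(n) = sqrt(π/(25n))

Here φ(x) = 25 · (x − 4)^2 has its unique minimum at x* = 4 with φ(x*) = 0 and φ''(x*) = 50. Laplace's method gives
  I(n) ~ e^(−n φ(x*)) · sqrt(2π / (n · φ''(x*))) = sqrt(2π / (50n)) = sqrt(π/(25n)).
This is exact: substituting u = (x − 4)·sqrt(25n) gives I(n) = (1/sqrt(25n)) ∫_{−∞}^{∞} e^(−u^2) du = sqrt(π/(25n)).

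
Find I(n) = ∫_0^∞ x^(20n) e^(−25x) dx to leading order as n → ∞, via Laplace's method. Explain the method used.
I(n) ~ (sqrt(2π·20n) / 25) · (20n/(25e))^(20n)

Write the integrand as exp(20n ln x − 25x) and set f(x) = 20n ln x − 25x. Then f'(x) = 20n/x − 25 = 0 at x* = 20n/25, and f''(x*) = −20n/x*^2 = −25^2/(20n). Laplace's method (interior maximum) gives
  I(n) ~ e^(f(x*)) · sqrt(2π / |f''(x*)|)
        = exp(20n ln(20n/25) − 20n) · sqrt(2π · 20n / 25^2)
        = (20n/25)^(20n) e^(−20n) · sqrt(2π·20n) / 25
        = (sqrt(2π·20n) / 25) · (20n/(25e))^(20n).
This matches Γ(20n+1)/25^(20n+1) with Stirling applied to Γ.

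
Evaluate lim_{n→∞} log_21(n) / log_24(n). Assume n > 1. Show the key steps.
lim = ln(24) / ln(21) = log_21(24)

Change of base: log_21(n) = ln n / ln 21 and log_24(n) = ln n / ln 24. The ratio is (ln n / ln 21) · (ln 24 / ln n) = ln 24 / ln 21, a constant independent of n. So the limit is ln 24 / ln 21 = log_21(24).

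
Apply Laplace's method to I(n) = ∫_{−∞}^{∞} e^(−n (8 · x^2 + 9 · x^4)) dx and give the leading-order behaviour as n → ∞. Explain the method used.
I(n) ~ sqrt(π/(8n))

φ(x) = 8 · x^2 + 9 · x^4 has its unique global minimum at x* = 0 (since φ'(x) = 16x + 36x^3 = 0 only at x = 0 for real x with both coefficients positive, and φ → ∞ as |x| → ∞). At x* = 0, φ(0) = 0 and φ''(0) = 16. Laplace's method then gives
  I(n) ~ sqrt(2π / (n · φ''(0))) · e^(−n φ(0)) = sqrt(2π / (16n)) = sqrt(π/(8n)).
The 9 · x^4 term contributes only at subleading order (an O(1/n) relative correction).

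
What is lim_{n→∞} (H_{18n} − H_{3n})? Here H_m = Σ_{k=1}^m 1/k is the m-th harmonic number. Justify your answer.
lim = ln(18/3) = ln 6

Euler-Maclaurin gives H_m = ln m + γ + 1/(2m) + O(1/m^2). The γ and O(1/m) terms cancel in the difference:
  H_{18n} − H_{3n} = ln(18n) − ln(3n) + O(1/n) = ln(18/3) + O(1/n).
Hence the limit is ln(18/3) = ln 6.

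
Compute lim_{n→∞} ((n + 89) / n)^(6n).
lim = e^534

Rewrite as (1 + 89/n)^(6n). By the standard limit (1 + x/n)^n → e^x, we have (1 + 89/n)^n → e^89, and raising to the 6th power gives e^534.
More precisely, ln[(1 + 89/n)^(6n)] = 6n · ln(1 + 89/n) = 6n · (89/n + O(1/n^2)) = 534 + O(1/n) → 534.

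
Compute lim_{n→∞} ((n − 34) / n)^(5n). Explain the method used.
lim = e^(−170)

Rewrite as (1 − 34/n)^(5n). By the standard limit (1 + x/n)^n → e^x, we have (1 − 34/n)^n → e^(−34), and raising to the 5th power gives e^(−170).
More precisely, ln[(1 − 34/n)^(5n)] = 5n · ln(1 − 34/n) = 5n · (-34/n + O(1/n^2)) = -170 + O(1/n) → -170.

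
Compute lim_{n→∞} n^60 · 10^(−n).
lim = 0

Exponentials with base > 1 dominate every fixed polynomial: for any fixed c, n^c / 10^n → 0 as n → ∞ (e.g. by the ratio test, or by writing 10^n = e^(n ln 10) and noting e^(n ln 10) / n^c → ∞). Hence n^60 · 10^(−n) = n^60 / 10^n → 0.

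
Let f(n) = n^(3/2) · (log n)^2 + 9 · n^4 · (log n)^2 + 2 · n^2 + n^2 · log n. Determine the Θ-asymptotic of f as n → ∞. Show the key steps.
f(n) ∈ Θ(n^4 · (log n)^2)

Compare the terms by growth order. For large n, n^a · (log n)^b dominates n^a' · (log n)^b' iff a > a', or (a = a' and b > b'). Ranking the 4 terms shows the dominant one is 9 · n^4 · (log n)^2. Hence f(n) ∈ Θ(n^4 · (log n)^2).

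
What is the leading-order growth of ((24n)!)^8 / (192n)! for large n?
((24n)!)^8/(192n)! ~ ((2π·24n)^(7/2) / sqrt(8)) · 8^(−8·24n)  →  0

Write N = 24n. Stirling: N! ~ sqrt(2π N)(N/e)^N and (8N)! ~ sqrt(2π·8N)·(8N/e)^(8N).
  (N!)^8/(8N)! ~ (2π N)^(8/2) (N/e)^(8N) / [sqrt(2π·8N) (8N/e)^(8N)]
     = (2π N)^(8/2) / sqrt(2π·8N) · (N/(8N))^(8N)
     = (2π N)^((8−1)/2) / sqrt(8) · 8^(−8N).
Since 8^8 > 1, the factor 8^(−8N) decays exponentially, so the ratio → 0. Substituting N = 24n gives the stated form.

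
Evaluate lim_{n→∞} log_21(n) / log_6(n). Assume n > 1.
lim = ln(6) / ln(21) = log_21(6)

Change of base: log_21(n) = ln n / ln 21 and log_6(n) = ln n / ln 6. The ratio is (ln n / ln 21) · (ln 6 / ln n) = ln 6 / ln 21, a constant independent of n. So the limit is ln 6 / ln 21 = log_21(6).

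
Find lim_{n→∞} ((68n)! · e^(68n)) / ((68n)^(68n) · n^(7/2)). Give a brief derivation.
lim = 0

Stirling: (68n)! ~ sqrt(2π·68n) · (68n/e)^(68n). Hence
  (68n)! · e^(68n) / (68n)^(68n) ~ sqrt(2π·68n).
Dividing by n^(7/2): sqrt(2π·68n) / n^(7/2) = sqrt(2π·68) · n^((1−7)/2), so the expression behaves like sqrt(2π·68) · n^((1−7)/2) → 0.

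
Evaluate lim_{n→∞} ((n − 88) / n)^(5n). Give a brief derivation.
lim = e^(−440)

Rewrite as (1 − 88/n)^(5n). By the standard limit (1 + x/n)^n → e^x, we have (1 − 88/n)^n → e^(−88), and raising to the 5th power gives e^(−440).
More precisely, ln[(1 − 88/n)^(5n)] = 5n · ln(1 − 88/n) = 5n · (-88/n + O(1/n^2)) = -440 + O(1/n) → -440.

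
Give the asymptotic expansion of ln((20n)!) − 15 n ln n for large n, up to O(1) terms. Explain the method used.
ln((20n)!) − 15 n ln n = 5 n ln n + 20(ln 20 − 1) n + (1/2) ln(2π·20n) + O(1/n)

Stirling: ln((20n)!) = 20n ln(20n) − 20n + (1/2) ln(2π·20n) + O(1/n).
Expand 20n ln(20n) = 20n (ln n + ln 20) = 20n ln n + 20n ln 20.
Subtract 15n ln n: leading term is (20 − 15) n ln n = 5 n ln n. The next term is 20n ln 20 − 20n = 20(ln 20 − 1) n. Then the (1/2) ln(2π·20n) correction.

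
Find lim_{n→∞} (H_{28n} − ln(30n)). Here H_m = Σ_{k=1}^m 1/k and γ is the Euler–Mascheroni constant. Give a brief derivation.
lim = ln(14/15) + γ

By Euler-Maclaurin, H_m = ln m + γ + O(1/m). So
  H_{28n} − ln(30n) = ln(28n) + γ − ln(30n) + O(1/n)
                       = ln(28/30) + γ + O(1/n).
Hence the limit is ln(28/30) + γ (= ln(14/15)).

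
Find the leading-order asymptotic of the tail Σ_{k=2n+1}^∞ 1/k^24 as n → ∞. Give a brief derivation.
Σ_{k>2n} 1/k^24 ~ 1/(23 · (2n)^23)

Compare to the integral: ∫_{2n}^∞ x^(−24) dx = [−x^(−23)/23]_{2n}^∞ = 1/((24−1)·(2n)^23). Euler-Maclaurin then gives
  Σ_{k>2n} 1/k^24 = ∫_{2n}^∞ dx/x^24 − 1/(2·(2n)^24) + O(1/(2n)^25).
(Equivalently this is ζ(24) − Σ_{k≤2n} 1/k^24.)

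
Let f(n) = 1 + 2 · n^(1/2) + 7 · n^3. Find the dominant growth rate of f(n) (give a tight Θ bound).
f(n) ∈ Θ(n^3)

Compare the terms by growth order. For large n, n^a · (log n)^b dominates n^a' · (log n)^b' iff a > a', or (a = a' and b > b'). Ranking the 3 terms shows the dominant one is 7 · n^3. Hence f(n) ∈ Θ(n^3).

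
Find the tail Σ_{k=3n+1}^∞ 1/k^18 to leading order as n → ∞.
Σ_{k>3n} 1/k^18 ~ 1/(17 · (3n)^17)

Compare to the integral: ∫_{3n}^∞ x^(−18) dx = [−x^(−17)/17]_{3n}^∞ = 1/((18−1)·(3n)^17). Euler-Maclaurin then gives
  Σ_{k>3n} 1/k^18 = ∫_{3n}^∞ dx/x^18 − 1/(2·(3n)^18) + O(1/(3n)^19).
(Equivalently this is ζ(18) − Σ_{k≤3n} 1/k^18.)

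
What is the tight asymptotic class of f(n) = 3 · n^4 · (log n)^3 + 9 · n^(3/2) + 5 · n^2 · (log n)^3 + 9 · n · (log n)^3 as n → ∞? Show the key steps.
f(n) ∈ Θ(n^4 · (log n)^3)

Compare the terms by growth order. For large n, n^a · (log n)^b dominates n^a' · (log n)^b' iff a > a', or (a = a' and b > b'). Ranking the 4 terms shows the dominant one is 3 · n^4 · (log n)^3. Hence f(n) ∈ Θ(n^4 · (log n)^3).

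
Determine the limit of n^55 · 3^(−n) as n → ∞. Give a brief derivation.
lim = 0

Exponentials with base > 1 dominate every fixed polynomial: for any fixed c, n^c / 3^n → 0 as n → ∞ (e.g. by the ratio test, or by writing 3^n = e^(n ln 3) and noting e^(n ln 3) / n^c → ∞). Hence n^55 · 3^(−n) = n^55 / 3^n → 0.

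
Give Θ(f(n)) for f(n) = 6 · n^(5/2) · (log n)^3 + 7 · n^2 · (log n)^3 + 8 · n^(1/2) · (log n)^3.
f(n) ∈ Θ(n^(5/2) · (log n)^3)

Compare the terms by growth order. For large n, n^a · (log n)^b dominates n^a' · (log n)^b' iff a > a', or (a = a' and b > b'). Ranking the 3 terms shows the dominant one is 6 · n^(5/2) · (log n)^3. Hence f(n) ∈ Θ(n^(5/2) · (log n)^3).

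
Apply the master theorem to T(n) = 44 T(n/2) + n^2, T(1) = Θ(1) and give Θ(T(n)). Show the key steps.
T(n) = Θ(n^(log_2 44))

Master theorem: compare f(n) = n^2 to n^(log_2 44) where log_2 44 ≈ 5.459. Since 2 < log_2 44, we have f(n) = O(n^(log_2 44 − ε)) for some ε > 0 — Case 1. Hence T(n) = Θ(n^(log_2 44)).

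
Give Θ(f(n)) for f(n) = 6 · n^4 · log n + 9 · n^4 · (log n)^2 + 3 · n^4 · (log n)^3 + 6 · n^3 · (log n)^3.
f(n) ∈ Θ(n^4 · (log n)^3)

Compare the terms by growth order. For large n, n^a · (log n)^b dominates n^a' · (log n)^b' iff a > a', or (a = a' and b > b'). Ranking the 4 terms shows the dominant one is 3 · n^4 · (log n)^3. Hence f(n) ∈ Θ(n^4 · (log n)^3).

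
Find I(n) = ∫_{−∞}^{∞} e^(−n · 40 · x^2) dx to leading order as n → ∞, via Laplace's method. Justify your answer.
I(n) = sqrt(π/(40n))

Here φ(x) = 40 · x^2 has its unique minimum at x* = 0 with φ(x*) = 0 and φ''(x*) = 80. Laplace's method gives
  I(n) ~ e^(−n φ(x*)) · sqrt(2π / (n · φ''(x*))) = sqrt(2π / (80n)) = sqrt(π/(40n)).
This is exact: substituting u = (x − 0)·sqrt(40n) gives I(n) = (1/sqrt(40n)) ∫_{−∞}^{∞} e^(−u^2) du = sqrt(π/(40n)).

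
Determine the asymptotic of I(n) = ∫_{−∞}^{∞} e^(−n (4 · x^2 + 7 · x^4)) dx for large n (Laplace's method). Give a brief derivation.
I(n) ~ sqrt(π/(4n))

φ(x) = 4 · x^2 + 7 · x^4 has its unique global minimum at x* = 0 (since φ'(x) = 8x + 28x^3 = 0 only at x = 0 for real x with both coefficients positive, and φ → ∞ as |x| → ∞). At x* = 0, φ(0) = 0 and φ''(0) = 8. Laplace's method then gives
  I(n) ~ sqrt(2π / (n · φ''(0))) · e^(−n φ(0)) = sqrt(2π / (8n)) = sqrt(π/(4n)).
The 7 · x^4 term contributes only at subleading order (an O(1/n) relative correction).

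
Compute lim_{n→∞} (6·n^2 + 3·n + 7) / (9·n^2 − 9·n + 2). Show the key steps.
lim = 6/9 = 2/3

For large n the leading n^2 terms dominate both numerator and denominator. Dividing top and bottom by n^2, every other term tends to 0, leaving 6/9 = 2/3.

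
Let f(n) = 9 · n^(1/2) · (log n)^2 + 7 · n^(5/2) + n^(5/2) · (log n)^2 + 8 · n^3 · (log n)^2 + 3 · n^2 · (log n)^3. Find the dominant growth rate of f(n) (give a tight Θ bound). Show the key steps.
f(n) ∈ Θ(n^3 · (log n)^2)

Compare the terms by growth order. For large n, n^a · (log n)^b dominates n^a' · (log n)^b' iff a > a', or (a = a' and b > b'). Ranking the 5 terms shows the dominant one is 8 · n^3 · (log n)^2. Hence f(n) ∈ Θ(n^3 · (log n)^2).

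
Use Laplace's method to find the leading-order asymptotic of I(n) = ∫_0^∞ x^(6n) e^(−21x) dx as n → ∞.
I(n) ~ (sqrt(2π·6n) / 21) · (6n/(21e))^(6n)

Write the integrand as exp(6n ln x − 21x) and set f(x) = 6n ln x − 21x. Then f'(x) = 6n/x − 21 = 0 at x* = 6n/21, and f''(x*) = −6n/x*^2 = −21^2/(6n). Laplace's method (interior maximum) gives
  I(n) ~ e^(f(x*)) · sqrt(2π / |f''(x*)|)
        = exp(6n ln(6n/21) − 6n) · sqrt(2π · 6n / 21^2)
        = (6n/21)^(6n) e^(−6n) · sqrt(2π·6n) / 21
        = (sqrt(2π·6n) / 21) · (6n/(21e))^(6n).
This matches Γ(6n+1)/21^(6n+1) with Stirling applied to Γ.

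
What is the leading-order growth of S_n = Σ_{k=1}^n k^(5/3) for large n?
S_n ~ (3/8) · n^(8/3)

Integral comparison: Σ_{k=1}^n k^(5/3) = ∫_0^n x^(5/3) dx + O(n^(5/3)). The integral is n^(1 + 5/3) / (1 + 5/3) = n^((5+3)/3) / ((5+3)/3) = (3/8) · n^(8/3).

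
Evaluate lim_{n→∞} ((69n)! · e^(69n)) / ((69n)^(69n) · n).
lim = 0

Stirling: (69n)! ~ sqrt(2π·69n) · (69n/e)^(69n). Hence
  (69n)! · e^(69n) / (69n)^(69n) ~ sqrt(2π·69n).
Dividing by n: sqrt(2π·69n) / n = sqrt(2π·69) · n^((1−2)/2), so the expression behaves like sqrt(2π·69) · n^((1−2)/2) → 0.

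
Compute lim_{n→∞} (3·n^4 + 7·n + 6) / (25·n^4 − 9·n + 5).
lim = 3/25

For large n the leading n^4 terms dominate both numerator and denominator. Dividing top and bottom by n^4, every other term tends to 0, leaving 3/25.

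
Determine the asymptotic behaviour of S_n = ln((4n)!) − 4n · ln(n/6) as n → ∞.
S_n ~ 4n · (ln 24 − 1) + O(ln n)

Stirling: ln((4n)!) = 4n ln(4n) − 4n + O(ln n).
  S_n = 4n ln(4n) − 4n − 4n ln(n/6) + O(ln n)
      = 4n ln(4n) − 4n ln n + 4n ln 6 − 4n + O(ln n)
      = 4n ln 4 + 4n ln 6 − 4n + O(ln n)
      = 4n (ln 24 − 1) + O(ln n).
Numerically ln(24) − 1 ≈ 2.1781.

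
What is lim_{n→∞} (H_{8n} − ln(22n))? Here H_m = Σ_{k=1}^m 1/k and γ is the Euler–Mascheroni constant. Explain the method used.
lim = ln(4/11) + γ

By Euler-Maclaurin, H_m = ln m + γ + O(1/m). So
  H_{8n} − ln(22n) = ln(8n) + γ − ln(22n) + O(1/n)
                       = ln(8/22) + γ + O(1/n).
Hence the limit is ln(8/22) + γ (= ln(4/11)).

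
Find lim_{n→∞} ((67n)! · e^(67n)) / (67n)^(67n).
lim = ∞

Stirling: (67n)! ~ sqrt(2π·67n) · (67n/e)^(67n). Hence
  (67n)! · e^(67n) / (67n)^(67n) ~ sqrt(2π·67n) = sqrt(2π·67) · sqrt(n) → ∞.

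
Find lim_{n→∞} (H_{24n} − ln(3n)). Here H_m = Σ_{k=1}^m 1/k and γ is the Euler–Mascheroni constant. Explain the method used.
lim = ln 8 + γ

By Euler-Maclaurin, H_m = ln m + γ + O(1/m). So
  H_{24n} − ln(3n) = ln(24n) + γ − ln(3n) + O(1/n)
                       = ln(24/3) + γ + O(1/n).
Hence the limit is ln(24/3) + γ (= ln 8).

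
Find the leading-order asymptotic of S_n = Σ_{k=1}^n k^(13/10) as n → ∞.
S_n ~ (10/23) · n^(23/10)

Integral comparison: Σ_{k=1}^n k^(13/10) = ∫_0^n x^(13/10) dx + O(n^(13/10)). The integral is n^(1 + 13/10) / (1 + 13/10) = n^((13+10)/10) / ((13+10)/10) = (10/23) · n^(23/10).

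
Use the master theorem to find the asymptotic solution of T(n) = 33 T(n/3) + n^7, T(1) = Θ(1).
T(n) = Θ(n^7)

log_3 33 ≈ 3.183. f(n) = n^7 dominates n^(log_3 33) since 7 > 3.183, and the regularity condition a·f(n/b) = 33·(n/3)^7 = (33/2187)·n^7 ≤ c·f(n) holds with c = 33/2187 ≈ 0.0151 < 1. So this is Case 3: T(n) = Θ(f(n)) = Θ(n^7).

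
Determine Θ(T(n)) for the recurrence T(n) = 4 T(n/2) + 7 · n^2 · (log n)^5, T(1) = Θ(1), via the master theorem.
T(n) = Θ(n^2 · (log n)^6)

Here log_2 4 = 2 and f(n) = 7 · n^2 · (log n)^5 = Θ(n^(log_2 4) · (log n)^5). This is the extended Case 2 of the master theorem (f matches the critical exponent up to log factors), giving T(n) = Θ(n^(log_2 4) · (log n)^(5+1)) = Θ(n^2 · (log n)^6).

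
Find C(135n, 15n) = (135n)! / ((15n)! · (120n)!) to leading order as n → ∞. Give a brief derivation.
C(135n, 15n) ~ (387420489/16777216)^(15n) · sqrt(9/(16π·15n))

Write N = 15n. Apply Stirling to each factorial:
  (9N)! ~ sqrt(2π·9N) · (9N/e)^(9N),
  N! ~ sqrt(2π N) · (N/e)^N,
  (8N)! ~ sqrt(2π·8N) · (8N/e)^(8N).
The exponential factors combine to (9N)^(9N) / (N^N · (8N)^(8N)) = 9^(9N)/8^(8N) = (9^9/8^8)^N = (387420489/16777216)^N.
The square-root prefactors combine to sqrt(2π·9N) / (sqrt(2π N)·sqrt(2π·8N)) = sqrt(9 / (2π·8·N)) = sqrt(9/(16π·15n)).
Substituting N = 15n: C(135n, 15n) ~ (387420489/16777216)^(15n) · sqrt(9/(16π·15n)).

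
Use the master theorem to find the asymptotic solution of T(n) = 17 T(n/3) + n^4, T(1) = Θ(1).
T(n) = Θ(n^4)

log_3 17 ≈ 2.579. f(n) = n^4 dominates n^(log_3 17) since 4 > 2.579, and the regularity condition a·f(n/b) = 17·(n/3)^4 = (17/81)·n^4 ≤ c·f(n) holds with c = 17/81 ≈ 0.21 < 1. So this is Case 3: T(n) = Θ(f(n)) = Θ(n^4).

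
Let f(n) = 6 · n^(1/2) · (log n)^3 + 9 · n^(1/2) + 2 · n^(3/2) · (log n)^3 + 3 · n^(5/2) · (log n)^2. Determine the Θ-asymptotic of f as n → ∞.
f(n) ∈ Θ(n^(5/2) · (log n)^2)

Compare the terms by growth order. For large n, n^a · (log n)^b dominates n^a' · (log n)^b' iff a > a', or (a = a' and b > b'). Ranking the 4 terms shows the dominant one is 3 · n^(5/2) · (log n)^2. Hence f(n) ∈ Θ(n^(5/2) · (log n)^2).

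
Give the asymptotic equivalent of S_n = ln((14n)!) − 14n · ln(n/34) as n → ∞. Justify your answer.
S_n ~ 14n · (ln 476 − 1) + O(ln n)

Stirling: ln((14n)!) = 14n ln(14n) − 14n + O(ln n).
  S_n = 14n ln(14n) − 14n − 14n ln(n/34) + O(ln n)
      = 14n ln(14n) − 14n ln n + 14n ln 34 − 14n + O(ln n)
      = 14n ln 14 + 14n ln 34 − 14n + O(ln n)
      = 14n (ln 476 − 1) + O(ln n).
Numerically ln(476) − 1 ≈ 5.1654.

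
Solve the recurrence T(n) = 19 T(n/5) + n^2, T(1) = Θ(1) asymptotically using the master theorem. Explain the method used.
T(n) = Θ(n^2)

log_5 19 ≈ 1.829. f(n) = n^2 dominates n^(log_5 19) since 2 > 1.829, and the regularity condition a·f(n/b) = 19·(n/5)^2 = (19/25)·n^2 ≤ c·f(n) holds with c = 19/25 ≈ 0.76 < 1. So this is Case 3: T(n) = Θ(f(n)) = Θ(n^2).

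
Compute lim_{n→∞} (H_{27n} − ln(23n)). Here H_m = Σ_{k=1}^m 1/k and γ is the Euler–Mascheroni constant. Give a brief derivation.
lim = ln(27/23) + γ

By Euler-Maclaurin, H_m = ln m + γ + O(1/m). So
  H_{27n} − ln(23n) = ln(27n) + γ − ln(23n) + O(1/n)
                       = ln(27/23) + γ + O(1/n).
Hence the limit is ln(27/23) + γ.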